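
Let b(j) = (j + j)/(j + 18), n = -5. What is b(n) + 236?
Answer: 3058/13 ≈ 235.23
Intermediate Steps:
b(j) = 2*j/(18 + j) (b(j) = (2*j)/(18 + j) = 2*j/(18 + j))
b(n) + 236 = 2*(-5)/(18 - 5) + 236 = 2*(-5)/13 + 236 = 2*(-5)*(1/13) + 236 = -10/13 + 236 = 3058/13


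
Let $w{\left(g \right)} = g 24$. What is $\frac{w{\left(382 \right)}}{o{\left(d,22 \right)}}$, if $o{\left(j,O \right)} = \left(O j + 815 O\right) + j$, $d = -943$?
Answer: $- \frac{3056}{1253} \approx -2.4389$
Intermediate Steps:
$w{\left(g \right)} = 24 g$
$o{\left(j,O \right)} = j + 815 O + O j$ ($o{\left(j,O \right)} = \left(815 O + O j\right) + j = j + 815 O + O j$)
$\frac{w{\left(382 \right)}}{o{\left(d,22 \right)}} = \frac{24 \cdot 382}{-943 + 815 \cdot 22 + 22 \left(-943\right)} = \frac{9168}{-943 + 17930 - 20746} = \frac{9168}{-3759} = 9168 \left(- \frac{1}{3759}\right) = - \frac{3056}{1253}$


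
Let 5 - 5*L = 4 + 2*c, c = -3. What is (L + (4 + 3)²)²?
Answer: 63504/25 ≈ 2540.2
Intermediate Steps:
L = 7/5 (L = 1 - (4 + 2*(-3))/5 = 1 - (4 - 6)/5 = 1 - ⅕*(-2) = 1 + ⅖ = 7/5 ≈ 1.4000)
(L + (4 + 3)²)² = (7/5 + (4 + 3)²)² = (7/5 + 7²)² = (7/5 + 49)² = (252/5)² = 63504/25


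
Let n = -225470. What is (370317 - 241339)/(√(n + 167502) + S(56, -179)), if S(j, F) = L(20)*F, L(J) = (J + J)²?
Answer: -2308706200/5126563623 - 64489*I*√3623/10253127246 ≈ -0.45034 - 0.00037858*I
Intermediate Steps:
L(J) = 4*J² (L(J) = (2*J)² = 4*J²)
S(j, F) = 1600*F (S(j, F) = (4*20²)*F = (4*400)*F = 1600*F)
(370317 - 241339)/(√(n + 167502) + S(56, -179)) = (370317 - 241339)/(√(-225470 + 167502) + 1600*(-179)) = 128978/(√(-57968) - 286400) = 128978/(4*I*√3623 - 286400) = 128978/(-286400 + 4*I*√3623)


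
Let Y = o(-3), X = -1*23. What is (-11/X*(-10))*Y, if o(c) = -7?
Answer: 770/23 ≈ 33.478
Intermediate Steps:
X = -23
Y = -7
(-11/X*(-10))*Y = (-11/(-23)*(-10))*(-7) = (-11*(-1/23)*(-10))*(-7) = ((11/23)*(-10))*(-7) = -110/23*(-7) = 770/23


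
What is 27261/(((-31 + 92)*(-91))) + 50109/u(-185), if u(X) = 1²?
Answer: 21394446/427 ≈ 50104.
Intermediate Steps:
u(X) = 1
27261/(((-31 + 92)*(-91))) + 50109/u(-185) = 27261/(((-31 + 92)*(-91))) + 50109/1 = 27261/((61*(-91))) + 50109*1 = 27261/(-5551) + 50109 = 27261*(-1/5551) + 50109 = -2097/427 + 50109 = 21394446/427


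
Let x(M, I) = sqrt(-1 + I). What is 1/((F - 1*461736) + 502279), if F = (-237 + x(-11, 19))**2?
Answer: 48365/4676324366 + 711*sqrt(2)/4676324366 ≈ 1.0558e-5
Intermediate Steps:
F = (-237 + 3*sqrt(2))**2 (F = (-237 + sqrt(-1 + 19))**2 = (-237 + sqrt(18))**2 = (-237 + 3*sqrt(2))**2 ≈ 54176.)
1/((F - 1*461736) + 502279) = 1/(((56187 - 1422*sqrt(2)) - 1*461736) + 502279) = 1/(((56187 - 1422*sqrt(2)) - 461736) + 502279) = 1/((-405549 - 1422*sqrt(2)) + 502279) = 1/(96730 - 1422*sqrt(2))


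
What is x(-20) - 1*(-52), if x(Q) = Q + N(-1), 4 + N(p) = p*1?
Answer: 27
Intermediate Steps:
N(p) = -4 + p (N(p) = -4 + p*1 = -4 + p)
x(Q) = -5 + Q (x(Q) = Q + (-4 - 1) = Q - 5 = -5 + Q)
x(-20) - 1*(-52) = (-5 - 20) - 1*(-52) = -25 + 52 = 27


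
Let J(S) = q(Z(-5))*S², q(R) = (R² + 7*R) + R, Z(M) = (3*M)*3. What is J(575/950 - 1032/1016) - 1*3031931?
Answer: -70607975741891/23290276 ≈ -3.0317e+6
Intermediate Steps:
Z(M) = 9*M
q(R) = R² + 8*R
J(S) = 1665*S² (J(S) = ((9*(-5))*(8 + 9*(-5)))*S² = (-45*(8 - 45))*S² = (-45*(-37))*S² = 1665*S²)
J(575/950 - 1032/1016) - 1*3031931 = 1665*(575/950 - 1032/1016)² - 1*3031931 = 1665*(575*(1/950) - 1032*1/1016)² - 3031931 = 1665*(23/38 - 129/127)² - 3031931 = 1665*(-1981/4826)² - 3031931 = 1665*(3924361/23290276) - 3031931 = 6534061065/23290276 - 3031931 = -70607975741891/23290276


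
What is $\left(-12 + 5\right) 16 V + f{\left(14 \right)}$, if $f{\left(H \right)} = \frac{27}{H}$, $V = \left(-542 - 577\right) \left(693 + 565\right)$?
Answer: $\frac{2207276763}{14} \approx 1.5766 \cdot 10^{8}$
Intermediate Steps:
$V = -1407702$ ($V = \left(-1119\right) 1258 = -1407702$)
$\left(-12 + 5\right) 16 V + f{\left(14 \right)} = \left(-12 + 5\right) 16 \left(-1407702\right) + \frac{27}{14} = \left(-7\right) 16 \left(-1407702\right) + 27 \cdot \frac{1}{14} = \left(-112\right) \left(-1407702\right) + \frac{27}{14} = 157662624 + \frac{27}{14} = \frac{2207276763}{14}$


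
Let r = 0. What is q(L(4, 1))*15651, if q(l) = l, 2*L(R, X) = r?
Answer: 0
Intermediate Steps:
L(R, X) = 0 (L(R, X) = (1/2)*0 = 0)
q(L(4, 1))*15651 = 0*15651 = 0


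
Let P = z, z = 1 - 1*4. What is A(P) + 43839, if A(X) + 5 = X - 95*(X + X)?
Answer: 44401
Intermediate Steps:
z = -3 (z = 1 - 4 = -3)
P = -3
A(X) = -5 - 189*X (A(X) = -5 + (X - 95*(X + X)) = -5 + (X - 95*2*X) = -5 + (X - 190*X) = -5 - 189*X)
A(P) + 43839 = (-5 - 189*(-3)) + 43839 = (-5 + 567) + 43839 = 562 + 43839 = 44401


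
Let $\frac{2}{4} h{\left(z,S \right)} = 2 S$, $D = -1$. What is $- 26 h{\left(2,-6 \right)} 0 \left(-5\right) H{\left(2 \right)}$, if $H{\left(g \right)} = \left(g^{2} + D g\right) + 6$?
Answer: $0$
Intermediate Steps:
$H{\left(g \right)} = 6 + g^{2} - g$ ($H{\left(g \right)} = \left(g^{2} - g\right) + 6 = 6 + g^{2} - g$)
$h{\left(z,S \right)} = 4 S$ ($h{\left(z,S \right)} = 2 \cdot 2 S = 4 S$)
$- 26 h{\left(2,-6 \right)} 0 \left(-5\right) H{\left(2 \right)} = - 26 \cdot 4 \left(-6\right) 0 \left(-5\right) \left(6 + 2^{2} - 2\right) = \left(-26\right) \left(-24\right) 0 \left(6 + 4 - 2\right) = 624 \cdot 0 \cdot 8 = 624 \cdot 0 = 0$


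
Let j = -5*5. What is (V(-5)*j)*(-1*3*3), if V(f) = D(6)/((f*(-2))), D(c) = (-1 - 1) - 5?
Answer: -315/2 ≈ -157.50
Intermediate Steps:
D(c) = -7 (D(c) = -2 - 5 = -7)
j = -25
V(f) = 7/(2*f) (V(f) = -7*(-1/(2*f)) = -(-7)/(2*f) = 7/(2*f))
(V(-5)*j)*(-1*3*3) = (((7/2)/(-5))*(-25))*(-1*3*3) = (((7/2)*(-⅕))*(-25))*(-3*3) = -7/10*(-25)*(-9) = (35/2)*(-9) = -315/2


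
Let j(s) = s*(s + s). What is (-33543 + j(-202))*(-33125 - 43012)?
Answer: -3659524905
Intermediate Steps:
j(s) = 2*s² (j(s) = s*(2*s) = 2*s²)
(-33543 + j(-202))*(-33125 - 43012) = (-33543 + 2*(-202)²)*(-33125 - 43012) = (-33543 + 2*40804)*(-76137) = (-33543 + 81608)*(-76137) = 48065*(-76137) = -3659524905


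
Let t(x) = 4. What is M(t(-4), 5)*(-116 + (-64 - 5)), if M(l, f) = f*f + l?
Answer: -5365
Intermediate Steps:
M(l, f) = l + f**2 (M(l, f) = f**2 + l = l + f**2)
M(t(-4), 5)*(-116 + (-64 - 5)) = (4 + 5**2)*(-116 + (-64 - 5)) = (4 + 25)*(-116 - 69) = 29*(-185) = -5365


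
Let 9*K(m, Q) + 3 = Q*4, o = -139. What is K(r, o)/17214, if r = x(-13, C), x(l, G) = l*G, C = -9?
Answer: -559/154926 ≈ -0.0036082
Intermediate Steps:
x(l, G) = G*l
r = 117 (r = -9*(-13) = 117)
K(m, Q) = -⅓ + 4*Q/9 (K(m, Q) = -⅓ + (Q*4)/9 = -⅓ + (4*Q)/9 = -⅓ + 4*Q/9)
K(r, o)/17214 = (-⅓ + (4/9)*(-139))/17214 = (-⅓ - 556/9)*(1/17214) = -559/9*1/17214 = -559/154926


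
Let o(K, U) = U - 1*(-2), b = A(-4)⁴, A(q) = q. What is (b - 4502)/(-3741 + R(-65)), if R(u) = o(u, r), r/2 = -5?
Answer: 4246/3749 ≈ 1.1326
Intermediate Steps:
r = -10 (r = 2*(-5) = -10)
b = 256 (b = (-4)⁴ = 256)
o(K, U) = 2 + U (o(K, U) = U + 2 = 2 + U)
R(u) = -8 (R(u) = 2 - 10 = -8)
(b - 4502)/(-3741 + R(-65)) = (256 - 4502)/(-3741 - 8) = -4246/(-3749) = -4246*(-1/3749) = 4246/3749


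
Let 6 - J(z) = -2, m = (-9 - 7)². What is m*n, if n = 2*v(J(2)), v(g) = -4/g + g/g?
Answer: 256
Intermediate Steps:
m = 256 (m = (-16)² = 256)
J(z) = 8 (J(z) = 6 - 1*(-2) = 6 + 2 = 8)
v(g) = 1 - 4/g (v(g) = -4/g + 1 = 1 - 4/g)
n = 1 (n = 2*((-4 + 8)/8) = 2*((⅛)*4) = 2*(½) = 1)
m*n = 256*1 = 256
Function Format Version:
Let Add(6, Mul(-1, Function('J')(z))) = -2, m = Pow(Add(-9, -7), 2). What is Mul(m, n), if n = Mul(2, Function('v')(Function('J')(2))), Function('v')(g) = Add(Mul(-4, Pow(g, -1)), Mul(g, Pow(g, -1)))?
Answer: 256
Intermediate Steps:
m = 256 (m = Pow(-16, 2) = 256)
Function('J')(z) = 8 (Function('J')(z) = Add(6, Mul(-1, -2)) = Add(6, 2) = 8)
Function('v')(g) = Add(1, Mul(-4, Pow(g, -1))) (Function('v')(g) = Add(Mul(-4, Pow(g, -1)), 1) = Add(1, Mul(-4, Pow(g, -1))))
n = 1 (n = Mul(2, Mul(Pow(8, -1), Add(-4, 8))) = Mul(2, Mul(Rational(1, 8), 4)) = Mul(2, Rational(1, 2)) = 1)
Mul(m, n) = Mul(256, 1) = 256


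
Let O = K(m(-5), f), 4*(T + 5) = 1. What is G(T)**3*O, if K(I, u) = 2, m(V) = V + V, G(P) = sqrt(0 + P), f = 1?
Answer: -19*I*sqrt(19)/4 ≈ -20.705*I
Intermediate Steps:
T = -19/4 (T = -5 + (1/4)*1 = -5 + 1/4 = -19/4 ≈ -4.7500)
G(P) = sqrt(P)
m(V) = 2*V
O = 2
G(T)**3*O = (sqrt(-19/4))**3*2 = (I*sqrt(19)/2)**3*2 = -19*I*sqrt(19)/8*2 = -19*I*sqrt(19)/4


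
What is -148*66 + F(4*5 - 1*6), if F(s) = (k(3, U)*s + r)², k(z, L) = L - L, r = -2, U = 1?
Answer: -9764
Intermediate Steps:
k(z, L) = 0
F(s) = 4 (F(s) = (0*s - 2)² = (0 - 2)² = (-2)² = 4)
-148*66 + F(4*5 - 1*6) = -148*66 + 4 = -9768 + 4 = -9764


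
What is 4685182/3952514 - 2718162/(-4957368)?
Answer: 2830812056687/1632838868596 ≈ 1.7337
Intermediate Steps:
4685182/3952514 - 2718162/(-4957368) = 4685182*(1/3952514) - 2718162*(-1/4957368) = 2342591/1976257 + 453027/826228 = 2830812056687/1632838868596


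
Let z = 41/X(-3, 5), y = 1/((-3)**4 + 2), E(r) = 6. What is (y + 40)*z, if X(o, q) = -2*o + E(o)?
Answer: 45387/332 ≈ 136.71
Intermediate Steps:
y = 1/83 (y = 1/(81 + 2) = 1/83 ≈ 0.012048)
X(o, q) = 6 - 2*o (X(o, q) = -2*o + 6 = 6 - 2*o)
z = 41/12 (z = 41/(6 - 2*(-3)) = 41/(6 + 6) = 41/12 ≈ 3.4167)
(y + 40)*z = (1/83 + 40)*(41/12) = (3321/83)*(41/12) = 45387/332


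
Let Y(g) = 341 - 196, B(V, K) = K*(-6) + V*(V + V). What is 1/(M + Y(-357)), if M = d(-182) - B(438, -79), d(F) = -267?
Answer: -1/384284 ≈ -2.6022e-6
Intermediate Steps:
B(V, K) = -6*K + 2*V² (B(V, K) = -6*K + V*(2*V) = -6*K + 2*V²)
Y(g) = 145
M = -384429 (M = -267 - (-6*(-79) + 2*438²) = -267 - (474 + 2*191844) = -267 - (474 + 383688) = -267 - 1*384162 = -267 - 384162 = -384429)
1/(M + Y(-357)) = 1/(-384429 + 145) = 1/(-384284) = -1/384284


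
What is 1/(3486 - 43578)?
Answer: -1/40092 ≈ -2.4943e-5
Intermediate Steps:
1/(3486 - 43578) = 1/(-40092) = -1/40092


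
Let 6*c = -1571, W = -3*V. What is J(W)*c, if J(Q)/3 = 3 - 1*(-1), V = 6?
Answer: -3142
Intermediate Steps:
W = -18 (W = -3*6 = -18)
J(Q) = 12 (J(Q) = 3*(3 - 1*(-1)) = 3*(3 + 1) = 3*4 = 12)
c = -1571/6 (c = (⅙)*(-1571) = -1571/6 ≈ -261.83)
J(W)*c = 12*(-1571/6) = -3142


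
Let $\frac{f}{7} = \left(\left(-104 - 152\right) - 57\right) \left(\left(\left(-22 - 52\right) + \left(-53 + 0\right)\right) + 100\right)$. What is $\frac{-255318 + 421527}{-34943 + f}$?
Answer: $\frac{166209}{24214} \approx 6.8642$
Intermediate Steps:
$f = 59157$ ($f = 7 \left(\left(-104 - 152\right) - 57\right) \left(\left(\left(-22 - 52\right) + \left(-53 + 0\right)\right) + 100\right) = 7 \left(-256 - 57\right) \left(\left(-74 - 53\right) + 100\right) = 7 \left(- 313 \left(-127 + 100\right)\right) = 7 \left(\left(-313\right) \left(-27\right)\right) = 7 \cdot 8451 = 59157$)
$\frac{-255318 + 421527}{-34943 + f} = \frac{-255318 + 421527}{-34943 + 59157} = \frac{166209}{24214}$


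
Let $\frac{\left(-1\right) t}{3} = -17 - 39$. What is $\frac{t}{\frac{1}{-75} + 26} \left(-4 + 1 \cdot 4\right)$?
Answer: $0$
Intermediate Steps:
$t = 168$ ($t = - 3 \left(-17 - 39\right) = \left(-3\right) \left(-56\right) = 168$)
$\frac{t}{\frac{1}{-75} + 26} \left(-4 + 1 \cdot 4\right) = \frac{1}{\frac{1}{-75} + 26} \cdot 168 \left(-4 + 1 \cdot 4\right) = \frac{1}{- \frac{1}{75} + 26} \cdot 168 \left(-4 + 4\right) = \frac{1}{\frac{1949}{75}} \cdot 168 \cdot 0 = \frac{75}{1949} \cdot 168 \cdot 0 = \frac{12600}{1949} \cdot 0 = 0$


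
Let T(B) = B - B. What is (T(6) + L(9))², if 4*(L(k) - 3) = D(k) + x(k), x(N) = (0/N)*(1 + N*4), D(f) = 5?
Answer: 289/16 ≈ 18.063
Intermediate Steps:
T(B) = 0
x(N) = 0 (x(N) = 0*(1 + 4*N) = 0)
L(k) = 17/4 (L(k) = 3 + (5 + 0)/4 = 3 + (¼)*5 = 3 + 5/4 = 17/4)
(T(6) + L(9))² = (0 + 17/4)² = (17/4)² = 289/16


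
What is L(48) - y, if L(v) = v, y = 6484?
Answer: -6436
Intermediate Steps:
L(48) - y = 48 - 1*6484 = 48 - 6484 = -6436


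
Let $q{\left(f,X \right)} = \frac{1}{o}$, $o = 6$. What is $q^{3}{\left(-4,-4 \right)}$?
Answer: $\frac{1}{216} \approx 0.0046296$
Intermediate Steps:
$q{\left(f,X \right)} = \frac{1}{6}$
$q^{3}{\left(-4,-4 \right)} = \left(\frac{1}{6}\right)^{3} = \frac{1}{216}$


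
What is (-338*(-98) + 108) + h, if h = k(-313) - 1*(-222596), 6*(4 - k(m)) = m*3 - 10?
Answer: 1535941/6 ≈ 2.5599e+5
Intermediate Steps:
k(m) = 17/3 - m/2 (k(m) = 4 - (m*3 - 10)/6 = 4 - (3*m - 10)/6 = 4 - (-10 + 3*m)/6 = 4 + (5/3 - m/2) = 17/3 - m/2)
h = 1336549/6 (h = (17/3 - ½*(-313)) - 1*(-222596) = (17/3 + 313/2) + 222596 = 973/6 + 222596 = 1336549/6 ≈ 2.2276e+5)
(-338*(-98) + 108) + h = (-338*(-98) + 108) + 1336549/6 = (33124 + 108) + 1336549/6 = 33232 + 1336549/6 = 1535941/6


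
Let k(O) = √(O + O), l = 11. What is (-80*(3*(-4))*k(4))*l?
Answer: 21120*√2 ≈ 29868.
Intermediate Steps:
k(O) = √2*√O (k(O) = √(2*O) = √2*√O)
(-80*(3*(-4))*k(4))*l = -80*(3*(-4))*(√2*√4)*11 = -80*(-12*√2*2)*11 = -80*(-24*√2)*11 = -(-1920)*√2*11 = (1920*√2)*11 = 21120*√2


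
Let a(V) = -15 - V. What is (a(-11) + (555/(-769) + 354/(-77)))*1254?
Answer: -62906682/5383 ≈ -11686.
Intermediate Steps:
(a(-11) + (555/(-769) + 354/(-77)))*1254 = ((-15 - 1*(-11)) + (555/(-769) + 354/(-77)))*1254 = ((-15 + 11) + (555*(-1/769) + 354*(-1/77)))*1254 = (-4 + (-555/769 - 354/77))*1254 = (-4 - 314961/59213)*1254 = -551813/59213*1254 = -62906682/5383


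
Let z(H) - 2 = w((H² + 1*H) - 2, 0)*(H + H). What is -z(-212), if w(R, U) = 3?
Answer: 1270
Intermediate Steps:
z(H) = 2 + 6*H (z(H) = 2 + 3*(H + H) = 2 + 3*(2*H) = 2 + 6*H)
-z(-212) = -(2 + 6*(-212)) = -(2 - 1272) = -1*(-1270) = 1270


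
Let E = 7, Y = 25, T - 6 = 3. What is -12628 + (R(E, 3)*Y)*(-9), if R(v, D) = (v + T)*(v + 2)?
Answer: -45028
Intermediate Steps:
T = 9 (T = 6 + 3 = 9)
R(v, D) = (2 + v)*(9 + v) (R(v, D) = (v + 9)*(v + 2) = (9 + v)*(2 + v) = (2 + v)*(9 + v))
-12628 + (R(E, 3)*Y)*(-9) = -12628 + ((18 + 7² + 11*7)*25)*(-9) = -12628 + ((18 + 49 + 77)*25)*(-9) = -12628 + (144*25)*(-9) = -12628 + 3600*(-9) = -12628 - 32400 = -45028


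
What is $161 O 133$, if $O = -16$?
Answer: $-342608$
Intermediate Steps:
$161 O 133 = 161 \left(-16\right) 133 = \left(-2576\right) 133 = -342608$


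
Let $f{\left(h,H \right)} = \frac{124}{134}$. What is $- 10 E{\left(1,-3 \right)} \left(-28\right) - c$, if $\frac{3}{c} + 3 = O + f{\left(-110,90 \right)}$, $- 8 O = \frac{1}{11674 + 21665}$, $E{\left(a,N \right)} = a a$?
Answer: $\frac{10434058912}{37073035} \approx 281.45$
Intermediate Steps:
$E{\left(a,N \right)} = a^{2}$
$f{\left(h,H \right)} = \frac{62}{67}$ ($f{\left(h,H \right)} = 124 \cdot \frac{1}{134} = \frac{62}{67}$)
$O = - \frac{1}{266712}$ ($O = - \frac{1}{8 \left(11674 + 21665\right)} = - \frac{1}{8 \cdot 33339} = \left(- \frac{1}{8}\right) \frac{1}{33339} = - \frac{1}{266712} \approx -3.7494 \cdot 10^{-6}$)
$c = - \frac{53609112}{37073035}$ ($c = \frac{3}{-3 + \left(- \frac{1}{266712} + \frac{62}{67}\right)} = \frac{3}{-3 + \frac{16536077}{17869704}} = \frac{3}{- \frac{37073035}{17869704}} = 3 \left(- \frac{17869704}{37073035}\right) = - \frac{53609112}{37073035} \approx -1.446$)
$- 10 E{\left(1,-3 \right)} \left(-28\right) - c = - 10 \cdot 1^{2} \left(-28\right) - - \frac{53609112}{37073035} = \left(-10\right) 1 \left(-28\right) + \frac{53609112}{37073035} = \left(-10\right) \left(-28\right) + \frac{53609112}{37073035} = 280 + \frac{53609112}{37073035} = \frac{10434058912}{37073035}$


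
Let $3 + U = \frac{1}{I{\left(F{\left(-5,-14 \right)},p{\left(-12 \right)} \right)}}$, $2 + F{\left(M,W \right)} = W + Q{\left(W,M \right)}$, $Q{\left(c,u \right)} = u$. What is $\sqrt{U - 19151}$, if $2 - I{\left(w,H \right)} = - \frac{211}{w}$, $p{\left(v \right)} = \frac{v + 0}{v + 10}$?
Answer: $\frac{i \sqrt{3237047}}{13} \approx 138.4 i$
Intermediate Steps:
$p{\left(v \right)} = \frac{v}{10 + v}$
$F{\left(M,W \right)} = -2 + M + W$ ($F{\left(M,W \right)} = -2 + \left(W + M\right) = -2 + \left(M + W\right) = -2 + M + W$)
$I{\left(w,H \right)} = 2 + \frac{211}{w}$ ($I{\left(w,H \right)} = 2 - - \frac{211}{w} = 2 + \frac{211}{w}$)
$U = - \frac{528}{169}$ ($U = -3 + \frac{1}{2 + \frac{211}{-2 - 5 - 14}} = -3 + \frac{1}{2 + \frac{211}{-21}} = -3 + \frac{1}{2 + 211 \left(- \frac{1}{21}\right)} = -3 + \frac{1}{2 - \frac{211}{21}} = -3 + \frac{1}{- \frac{169}{21}} = -3 - \frac{21}{169} = - \frac{528}{169} \approx -3.1243$)
$\sqrt{U - 19151} = \sqrt{- \frac{528}{169} - 19151} = \sqrt{- \frac{3237047}{169}} = \frac{i \sqrt{3237047}}{13}$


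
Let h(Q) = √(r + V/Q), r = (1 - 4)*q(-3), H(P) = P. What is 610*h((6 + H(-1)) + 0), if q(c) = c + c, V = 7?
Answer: 122*√485 ≈ 2686.8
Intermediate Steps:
q(c) = 2*c
r = 18 (r = (1 - 4)*(2*(-3)) = -3*(-6) = 18)
h(Q) = √(18 + 7/Q)
610*h((6 + H(-1)) + 0) = 610*√(18 + 7/((6 - 1) + 0)) = 610*√(18 + 7/(5 + 0)) = 610*√(18 + 7/5) = 610*√(97/5) = 610*(√485/5) = 122*√485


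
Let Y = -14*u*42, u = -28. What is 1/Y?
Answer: 1/16464 ≈ 6.0739e-5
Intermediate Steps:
Y = 16464 (Y = -14*(-28)*42 = 392*42 = 16464)
1/Y = 1/16464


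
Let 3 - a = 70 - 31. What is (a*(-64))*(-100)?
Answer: -230400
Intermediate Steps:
a = -36 (a = 3 - (70 - 31) = 3 - 1*39 = 3 - 39 = -36)
(a*(-64))*(-100) = -36*(-64)*(-100) = 2304*(-100) = -230400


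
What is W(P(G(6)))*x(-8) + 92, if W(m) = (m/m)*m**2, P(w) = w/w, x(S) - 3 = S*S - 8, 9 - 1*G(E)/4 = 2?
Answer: 151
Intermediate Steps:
G(E) = 28 (G(E) = 36 - 4*2 = 36 - 8 = 28)
x(S) = -5 + S**2 (x(S) = 3 + (S*S - 8) = 3 + (S**2 - 8) = 3 + (-8 + S**2) = -5 + S**2)
P(w) = 1
W(m) = m**2 (W(m) = 1*m**2 = m**2)
W(P(G(6)))*x(-8) + 92 = 1**2*(-5 + (-8)**2) + 92 = 1*(-5 + 64) + 92 = 1*59 + 92 = 59 + 92 = 151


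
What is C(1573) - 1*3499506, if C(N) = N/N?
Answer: -3499505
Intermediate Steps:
C(N) = 1
C(1573) - 1*3499506 = 1 - 1*3499506 = 1 - 3499506 = -3499505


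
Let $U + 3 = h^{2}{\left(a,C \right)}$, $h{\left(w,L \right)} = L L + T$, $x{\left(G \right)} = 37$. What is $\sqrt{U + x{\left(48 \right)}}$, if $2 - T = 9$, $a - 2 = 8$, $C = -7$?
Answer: $\sqrt{1798} \approx 42.403$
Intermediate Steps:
$a = 10$ ($a = 2 + 8 = 10$)
$T = -7$ ($T = 2 - 9 = -7$)
$h{\left(w,L \right)} = -7 + L^{2}$ ($h{\left(w,L \right)} = L L - 7 = L^{2} - 7 = -7 + L^{2}$)
$U = 1761$ ($U = -3 + \left(-7 + \left(-7\right)^{2}\right)^{2} = -3 + \left(-7 + 49\right)^{2} = -3 + 42^{2} = -3 + 1764 = 1761$)
$\sqrt{U + x{\left(48 \right)}} = \sqrt{1761 + 37} = \sqrt{1798}$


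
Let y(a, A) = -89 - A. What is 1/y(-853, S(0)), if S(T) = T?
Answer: -1/89 ≈ -0.011236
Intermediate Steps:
1/y(-853, S(0)) = 1/(-89 - 1*0) = 1/(-89 + 0) = 1/(-89) = -1/89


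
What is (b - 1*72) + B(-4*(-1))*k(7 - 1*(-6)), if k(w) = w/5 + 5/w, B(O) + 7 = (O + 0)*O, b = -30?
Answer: -4884/65 ≈ -75.138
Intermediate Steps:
B(O) = -7 + O**2 (B(O) = -7 + (O + 0)*O = -7 + O*O = -7 + O**2)
k(w) = 5/w + w/5 (k(w) = w*(1/5) + 5/w = w/5 + 5/w = 5/w + w/5)
(b - 1*72) + B(-4*(-1))*k(7 - 1*(-6)) = (-30 - 1*72) + (-7 + (-4*(-1))**2)*(5/(7 - 1*(-6)) + (7 - 1*(-6))/5) = (-30 - 72) + (-7 + 4**2)*(5/(7 + 6) + (7 + 6)/5) = -102 + (-7 + 16)*(5/13 + (1/5)*13) = -102 + 9*(5*(1/13) + 13/5) = -102 + 9*(5/13 + 13/5) = -102 + 9*(194/65) = -102 + 1746/65 = -4884/65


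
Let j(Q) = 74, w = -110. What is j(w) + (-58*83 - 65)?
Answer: -4805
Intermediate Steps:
j(w) + (-58*83 - 65) = 74 + (-58*83 - 65) = 74 + (-4814 - 65) = 74 - 4879 = -4805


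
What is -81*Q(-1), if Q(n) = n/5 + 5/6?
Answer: -513/10 ≈ -51.300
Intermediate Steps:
Q(n) = ⅚ + n/5 (Q(n) = n*(⅕) + 5*(⅙) = n/5 + ⅚ = ⅚ + n/5)
-81*Q(-1) = -81*(⅚ + (⅕)*(-1)) = -81*(⅚ - ⅕) = -81*19/30 = -513/10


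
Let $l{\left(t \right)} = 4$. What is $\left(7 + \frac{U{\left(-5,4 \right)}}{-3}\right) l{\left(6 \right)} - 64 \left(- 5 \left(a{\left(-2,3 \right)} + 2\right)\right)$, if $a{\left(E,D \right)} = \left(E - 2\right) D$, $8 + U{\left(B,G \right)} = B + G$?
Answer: $-3160$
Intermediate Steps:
$U{\left(B,G \right)} = -8 + B + G$ ($U{\left(B,G \right)} = -8 + \left(B + G\right) = -8 + B + G$)
$a{\left(E,D \right)} = D \left(-2 + E\right)$ ($a{\left(E,D \right)} = \left(-2 + E\right) D = D \left(-2 + E\right)$)
$\left(7 + \frac{U{\left(-5,4 \right)}}{-3}\right) l{\left(6 \right)} - 64 \left(- 5 \left(a{\left(-2,3 \right)} + 2\right)\right) = \left(7 + \frac{-8 - 5 + 4}{-3}\right) 4 - 64 \left(- 5 \left(3 \left(-2 - 2\right) + 2\right)\right) = \left(7 - -3\right) 4 - 64 \left(- 5 \left(3 \left(-4\right) + 2\right)\right) = \left(7 + 3\right) 4 - 64 \left(- 5 \left(-12 + 2\right)\right) = 10 \cdot 4 - 64 \left(\left(-5\right) \left(-10\right)\right) = 40 - 3200 = -3160$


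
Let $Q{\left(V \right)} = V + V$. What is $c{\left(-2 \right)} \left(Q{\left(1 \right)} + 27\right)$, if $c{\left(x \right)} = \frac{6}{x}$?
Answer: $-87$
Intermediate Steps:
$Q{\left(V \right)} = 2 V$
$c{\left(-2 \right)} \left(Q{\left(1 \right)} + 27\right) = \frac{6}{-2} \left(2 \cdot 1 + 27\right) = 6 \left(- \frac{1}{2}\right) \left(2 + 27\right) = \left(-3\right) 29 = -87$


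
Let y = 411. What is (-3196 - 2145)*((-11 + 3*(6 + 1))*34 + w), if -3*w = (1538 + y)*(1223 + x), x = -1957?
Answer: -7646100826/3 ≈ -2.5487e+9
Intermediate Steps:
w = 1430566/3 (w = -(1538 + 411)*(1223 - 1957)/3 = -1949*(-734)/3 = -1/3*(-1430566) = 1430566/3 ≈ 4.7686e+5)
(-3196 - 2145)*((-11 + 3*(6 + 1))*34 + w) = (-3196 - 2145)*((-11 + 3*(6 + 1))*34 + 1430566/3) = -5341*((-11 + 3*7)*34 + 1430566/3) = -5341*((-11 + 21)*34 + 1430566/3) = -5341*(10*34 + 1430566/3) = -5341*(340 + 1430566/3) = -5341*1431586/3 = -7646100826/3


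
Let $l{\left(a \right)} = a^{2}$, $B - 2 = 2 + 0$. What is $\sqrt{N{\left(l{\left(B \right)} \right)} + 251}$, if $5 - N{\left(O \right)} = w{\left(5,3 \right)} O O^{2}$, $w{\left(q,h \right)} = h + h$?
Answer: $16 i \sqrt{95} \approx 155.95 i$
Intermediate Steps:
$w{\left(q,h \right)} = 2 h$
$B = 4$ ($B = 2 + \left(2 + 0\right) = 2 + 2 = 4$)
$N{\left(O \right)} = 5 - 6 O^{3}$ ($N{\left(O \right)} = 5 - 2 \cdot 3 O O^{2} = 5 - 6 O O^{2} = 5 - 6 O^{3}$)
$\sqrt{N{\left(l{\left(B \right)} \right)} + 251} = \sqrt{\left(5 - 6 \left(4^{2}\right)^{3}\right) + 251} = \sqrt{\left(5 - 6 \cdot 16^{3}\right) + 251} = \sqrt{\left(5 - 24576\right) + 251} = \sqrt{-24571 + 251} = \sqrt{-24320} = 16 i \sqrt{95}$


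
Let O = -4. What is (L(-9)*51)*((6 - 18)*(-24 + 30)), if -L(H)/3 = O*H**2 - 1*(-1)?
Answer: -3558168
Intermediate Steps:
L(H) = -3 + 12*H**2 (L(H) = -3*(-4*H**2 - 1*(-1)) = -3*(-4*H**2 + 1) = -3*(1 - 4*H**2) = -3 + 12*H**2)
(L(-9)*51)*((6 - 18)*(-24 + 30)) = ((-3 + 12*(-9)**2)*51)*((6 - 18)*(-24 + 30)) = ((-3 + 12*81)*51)*(-12*6) = ((-3 + 972)*51)*(-72) = (969*51)*(-72) = 49419*(-72) = -3558168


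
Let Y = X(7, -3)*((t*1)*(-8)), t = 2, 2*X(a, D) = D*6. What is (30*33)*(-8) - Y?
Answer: -8064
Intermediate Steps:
X(a, D) = 3*D (X(a, D) = (D*6)/2 = (6*D)/2 = 3*D)
Y = 144 (Y = (3*(-3))*((2*1)*(-8)) = -18*(-8) = -9*(-16) = 144)
(30*33)*(-8) - Y = (30*33)*(-8) - 1*144 = 990*(-8) - 144 = -7920 - 144 = -8064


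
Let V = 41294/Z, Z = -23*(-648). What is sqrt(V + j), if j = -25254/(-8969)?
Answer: sqrt(77022563546537)/3713166 ≈ 2.3635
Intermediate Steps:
Z = 14904
V = 20647/7452 (V = 41294/14904 = 41294*(1/14904) = 20647/7452 ≈ 2.7707)
j = 25254/8969 (j = -25254*(-1/8969) = 25254/8969 ≈ 2.8157)
sqrt(V + j) = sqrt(20647/7452 + 25254/8969) = sqrt(373375751/66836988) = sqrt(77022563546537)/3713166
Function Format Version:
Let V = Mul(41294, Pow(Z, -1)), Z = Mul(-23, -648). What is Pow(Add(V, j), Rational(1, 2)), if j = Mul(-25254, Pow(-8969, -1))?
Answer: Mul(Rational(1, 3713166), Pow(77022563546537, Rational(1, 2))) ≈ 2.3635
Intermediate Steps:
Z = 14904
V = Rational(20647, 7452) (V = Mul(41294, Pow(14904, -1)) = Mul(41294, Rational(1, 14904)) = Rational(20647, 7452) ≈ 2.7707)
j = Rational(25254, 8969) (j = Mul(-25254, Rational(-1, 8969)) = Rational(25254, 8969) ≈ 2.8157)
Pow(Add(V, j), Rational(1, 2)) = Pow(Add(Rational(20647, 7452), Rational(25254, 8969)), Rational(1, 2)) = Pow(Rational(373375751, 66836988), Rational(1, 2)) = Mul(Rational(1, 3713166), Pow(77022563546537, Rational(1, 2)))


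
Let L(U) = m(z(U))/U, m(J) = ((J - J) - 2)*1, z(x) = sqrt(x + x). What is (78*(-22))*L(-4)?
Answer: -858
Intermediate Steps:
z(x) = sqrt(2)*sqrt(x) (z(x) = sqrt(2*x) = sqrt(2)*sqrt(x))
m(J) = -2 (m(J) = (0 - 2)*1 = -2*1 = -2)
L(U) = -2/U
(78*(-22))*L(-4) = (78*(-22))*(-2/(-4)) = -(-3432)*(-1)/4 = -1716*1/2 = -858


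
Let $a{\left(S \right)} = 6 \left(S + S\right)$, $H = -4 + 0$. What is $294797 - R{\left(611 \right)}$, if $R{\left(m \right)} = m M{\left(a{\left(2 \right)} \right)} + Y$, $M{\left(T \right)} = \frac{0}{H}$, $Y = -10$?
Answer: $294807$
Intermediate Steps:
$H = -4$
$a{\left(S \right)} = 12 S$ ($a{\left(S \right)} = 6 \cdot 2 S = 12 S$)
$M{\left(T \right)} = 0$ ($M{\left(T \right)} = \frac{0}{-4} = 0 \left(- \frac{1}{4}\right) = 0$)
$R{\left(m \right)} = -10$ ($R{\left(m \right)} = m 0 - 10 = 0 - 10 = -10$)
$294797 - R{\left(611 \right)} = 294797 - -10 = 294797 + 10 = 294807$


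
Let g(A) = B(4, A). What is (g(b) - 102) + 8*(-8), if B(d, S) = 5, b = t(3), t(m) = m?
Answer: -161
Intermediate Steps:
b = 3
g(A) = 5
(g(b) - 102) + 8*(-8) = (5 - 102) + 8*(-8) = -97 - 64 = -161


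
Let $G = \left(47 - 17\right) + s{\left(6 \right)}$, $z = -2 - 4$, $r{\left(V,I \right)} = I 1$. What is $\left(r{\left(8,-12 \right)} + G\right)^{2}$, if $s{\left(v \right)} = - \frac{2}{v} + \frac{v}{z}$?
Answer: $\frac{2500}{9} \approx 277.78$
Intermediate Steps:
$r{\left(V,I \right)} = I$
$z = -6$ ($z = -2 - 4 = -6$)
$s{\left(v \right)} = - \frac{2}{v} - \frac{v}{6}$ ($s{\left(v \right)} = - \frac{2}{v} + \frac{v}{-6} = - \frac{2}{v} + v \left(- \frac{1}{6}\right) = - \frac{2}{v} - \frac{v}{6}$)
$G = \frac{86}{3}$ ($G = \left(47 - 17\right) - \left(1 + \frac{2}{6}\right) = 30 - \frac{4}{3} = \frac{86}{3} \approx 28.667$)
$\left(r{\left(8,-12 \right)} + G\right)^{2} = \left(-12 + \frac{86}{3}\right)^{2} = \left(\frac{50}{3}\right)^{2} = \frac{2500}{9}$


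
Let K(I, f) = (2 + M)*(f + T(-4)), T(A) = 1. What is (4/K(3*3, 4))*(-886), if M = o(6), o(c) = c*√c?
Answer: 1772/265 - 5316*√6/265 ≈ -42.451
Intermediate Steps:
o(c) = c^(3/2)
M = 6*√6 (M = 6^(3/2) = 6*√6 ≈ 14.697)
K(I, f) = (1 + f)*(2 + 6*√6) (K(I, f) = (2 + 6*√6)*(f + 1) = (2 + 6*√6)*(1 + f) = (1 + f)*(2 + 6*√6))
(4/K(3*3, 4))*(-886) = (4/(2 + 2*4 + 6*√6 + 6*4*√6))*(-886) = (4/(2 + 8 + 6*√6 + 24*√6))*(-886) = (4/(10 + 30*√6))*(-886) = -3544/(10 + 30*√6)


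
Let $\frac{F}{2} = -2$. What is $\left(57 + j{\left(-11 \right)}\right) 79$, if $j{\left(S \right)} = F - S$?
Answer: $5056$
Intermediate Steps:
$F = -4$ ($F = 2 \left(-2\right) = -4$)
$j{\left(S \right)} = -4 - S$
$\left(57 + j{\left(-11 \right)}\right) 79 = \left(57 - -7\right) 79 = \left(57 + \left(-4 + 11\right)\right) 79 = \left(57 + 7\right) 79 = 64 \cdot 79 = 5056$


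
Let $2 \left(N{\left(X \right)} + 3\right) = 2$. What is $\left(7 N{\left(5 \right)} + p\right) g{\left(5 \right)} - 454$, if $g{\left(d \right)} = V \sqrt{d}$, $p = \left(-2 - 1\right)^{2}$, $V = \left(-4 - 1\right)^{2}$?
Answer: $-454 - 125 \sqrt{5} \approx -733.51$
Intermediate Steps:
$N{\left(X \right)} = -2$ ($N{\left(X \right)} = -3 + \frac{1}{2} \cdot 2 = -3 + 1 = -2$)
$V = 25$ ($V = \left(-4 - 1\right)^{2} = \left(-5\right)^{2} = 25$)
$p = 9$ ($p = \left(-3\right)^{2} = 9$)
$g{\left(d \right)} = 25 \sqrt{d}$
$\left(7 N{\left(5 \right)} + p\right) g{\left(5 \right)} - 454 = \left(7 \left(-2\right) + 9\right) 25 \sqrt{5} - 454 = \left(-14 + 9\right) 25 \sqrt{5} - 454 = - 5 \cdot 25 \sqrt{5} - 454 = - 125 \sqrt{5} - 454 = -454 - 125 \sqrt{5}$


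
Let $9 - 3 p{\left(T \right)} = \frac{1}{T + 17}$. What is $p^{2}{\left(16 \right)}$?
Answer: $\frac{87616}{9801} \approx 8.9395$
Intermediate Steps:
$p{\left(T \right)} = 3 - \frac{1}{3 \left(17 + T\right)}$ ($p{\left(T \right)} = 3 - \frac{1}{3 \left(T + 17\right)} = 3 - \frac{1}{3 \left(17 + T\right)}$)
$p^{2}{\left(16 \right)} = \left(\frac{152 + 9 \cdot 16}{3 \left(17 + 16\right)}\right)^{2} = \left(\frac{152 + 144}{3 \cdot 33}\right)^{2} = \left(\frac{1}{3} \cdot \frac{1}{33} \cdot 296\right)^{2} = \left(\frac{296}{99}\right)^{2} = \frac{87616}{9801}$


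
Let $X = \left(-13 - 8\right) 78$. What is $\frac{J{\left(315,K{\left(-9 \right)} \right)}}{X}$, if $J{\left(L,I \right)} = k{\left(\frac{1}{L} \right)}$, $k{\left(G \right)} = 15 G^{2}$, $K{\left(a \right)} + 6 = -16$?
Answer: $- \frac{1}{10835370} \approx -9.229 \cdot 10^{-8}$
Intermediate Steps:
$K{\left(a \right)} = -22$ ($K{\left(a \right)} = -6 - 16 = -22$)
$X = -1638$ ($X = \left(-21\right) 78 = -1638$)
$J{\left(L,I \right)} = \frac{15}{L^{2}}$ ($J{\left(L,I \right)} = 15 \left(\frac{1}{L}\right)^{2} = \frac{15}{L^{2}}$)
$\frac{J{\left(315,K{\left(-9 \right)} \right)}}{X} = \frac{15 \cdot \frac{1}{99225}}{-1638} = 15 \cdot \frac{1}{99225} \left(- \frac{1}{1638}\right) = \frac{1}{6615} \left(- \frac{1}{1638}\right) = - \frac{1}{10835370}$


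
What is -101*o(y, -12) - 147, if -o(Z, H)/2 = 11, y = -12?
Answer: 2075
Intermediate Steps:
o(Z, H) = -22 (o(Z, H) = -2*11 = -22)
-101*o(y, -12) - 147 = -101*(-22) - 147 = 2222 - 147 = 2075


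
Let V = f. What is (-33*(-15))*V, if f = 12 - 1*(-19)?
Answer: 15345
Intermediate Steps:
f = 31 (f = 12 + 19 = 31)
V = 31
(-33*(-15))*V = -33*(-15)*31 = 495*31 = 15345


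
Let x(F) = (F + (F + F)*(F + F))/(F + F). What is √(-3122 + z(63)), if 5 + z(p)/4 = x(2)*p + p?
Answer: 2*I*√439 ≈ 41.905*I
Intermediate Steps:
x(F) = (F + 4*F²)/(2*F) (x(F) = (F + (2*F)*(2*F))/((2*F)) = (F + 4*F²)*(1/(2*F)) = (F + 4*F²)/(2*F))
z(p) = -20 + 22*p (z(p) = -20 + 4*((½ + 2*2)*p + p) = -20 + 4*((½ + 4)*p + p) = -20 + 4*(9*p/2 + p) = -20 + 4*(11*p/2) = -20 + 22*p)
√(-3122 + z(63)) = √(-3122 + (-20 + 22*63)) = √(-3122 + (-20 + 1386)) = √(-3122 + 1366) = √(-1756) = 2*I*√439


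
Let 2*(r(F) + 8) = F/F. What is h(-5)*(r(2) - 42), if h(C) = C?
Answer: 495/2 ≈ 247.50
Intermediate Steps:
r(F) = -15/2 (r(F) = -8 + (F/F)/2 = -8 + (½)*1 = -8 + ½ = -15/2)
h(-5)*(r(2) - 42) = -5*(-15/2 - 42) = -5*(-99/2) = 495/2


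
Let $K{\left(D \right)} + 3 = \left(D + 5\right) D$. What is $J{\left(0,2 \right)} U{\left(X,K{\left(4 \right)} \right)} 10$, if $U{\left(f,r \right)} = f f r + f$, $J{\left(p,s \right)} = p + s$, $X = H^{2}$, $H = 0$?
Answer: $0$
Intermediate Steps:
$K{\left(D \right)} = -3 + D \left(5 + D\right)$ ($K{\left(D \right)} = -3 + \left(D + 5\right) D = -3 + \left(5 + D\right) D = -3 + D \left(5 + D\right)$)
$X = 0$ ($X = 0^{2} = 0$)
$U{\left(f,r \right)} = f + r f^{2}$ ($U{\left(f,r \right)} = f^{2} r + f = r f^{2} + f = f + r f^{2}$)
$J{\left(0,2 \right)} U{\left(X,K{\left(4 \right)} \right)} 10 = \left(0 + 2\right) 0 \left(1 + 0 \left(-3 + 4^{2} + 5 \cdot 4\right)\right) 10 = 2 \cdot 0 \left(1 + 0 \left(-3 + 16 + 20\right)\right) 10 = 2 \cdot 0 \left(1 + 0 \cdot 33\right) 10 = 2 \cdot 0 \left(1 + 0\right) 10 = 2 \cdot 0 \cdot 1 \cdot 10 = 2 \cdot 0 \cdot 10 = 0 \cdot 10 = 0$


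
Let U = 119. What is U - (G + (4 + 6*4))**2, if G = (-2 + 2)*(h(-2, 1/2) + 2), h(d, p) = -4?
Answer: -665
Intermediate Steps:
G = 0 (G = (-2 + 2)*(-4 + 2) = 0*(-2) = 0)
U - (G + (4 + 6*4))**2 = 119 - (0 + (4 + 6*4))**2 = 119 - (0 + (4 + 24))**2 = 119 - (0 + 28)**2 = 119 - 1*28**2 = 119 - 1*784 = 119 - 784 = -665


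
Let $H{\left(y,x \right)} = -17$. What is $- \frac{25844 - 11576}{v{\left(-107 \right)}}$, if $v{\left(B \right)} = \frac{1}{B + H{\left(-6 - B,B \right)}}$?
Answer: $1769232$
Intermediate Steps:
$v{\left(B \right)} = \frac{1}{-17 + B}$ ($v{\left(B \right)} = \frac{1}{B - 17} = \frac{1}{-17 + B}$)
$- \frac{25844 - 11576}{v{\left(-107 \right)}} = - \frac{25844 - 11576}{\frac{1}{-17 - 107}} = - \frac{25844 - 11576}{\frac{1}{-124}} = - \frac{14268}{- \frac{1}{124}} = - 14268 \left(-124\right) = \left(-1\right) \left(-1769232\right) = 1769232$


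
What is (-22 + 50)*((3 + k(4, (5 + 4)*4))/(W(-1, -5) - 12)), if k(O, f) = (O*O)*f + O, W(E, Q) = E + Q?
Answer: -8162/9 ≈ -906.89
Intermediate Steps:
k(O, f) = O + f*O² (k(O, f) = O²*f + O = f*O² + O = O + f*O²)
(-22 + 50)*((3 + k(4, (5 + 4)*4))/(W(-1, -5) - 12)) = (-22 + 50)*((3 + 4*(1 + 4*((5 + 4)*4)))/((-1 - 5) - 12)) = 28*((3 + 4*(1 + 4*(9*4)))/(-6 - 12)) = 28*((3 + 4*(1 + 4*36))/(-18)) = 28*((3 + 4*(1 + 144))*(-1/18)) = 28*((3 + 4*145)*(-1/18)) = 28*((3 + 580)*(-1/18)) = 28*(583*(-1/18)) = 28*(-583/18) = -8162/9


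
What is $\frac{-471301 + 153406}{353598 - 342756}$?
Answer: $- \frac{105965}{3614} \approx -29.321$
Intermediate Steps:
$\frac{-471301 + 153406}{353598 - 342756} = - \frac{317895}{10842} = \left(-317895\right) \frac{1}{10842} = - \frac{105965}{3614}$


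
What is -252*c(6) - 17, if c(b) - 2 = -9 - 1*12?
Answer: 4771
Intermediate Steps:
c(b) = -19 (c(b) = 2 + (-9 - 1*12) = 2 + (-9 - 12) = 2 - 21 = -19)
-252*c(6) - 17 = -252*(-19) - 17 = 4788 - 17 = 4771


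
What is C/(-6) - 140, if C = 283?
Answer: -1123/6 ≈ -187.17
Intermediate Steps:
C/(-6) - 140 = 283/(-6) - 140 = 283*(-⅙) - 140 = -283/6 - 140 = -1123/6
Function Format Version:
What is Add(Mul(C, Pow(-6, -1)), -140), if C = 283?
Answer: Rational(-1123, 6) ≈ -187.17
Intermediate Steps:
Add(Mul(C, Pow(-6, -1)), -140) = Add(Mul(283, Pow(-6, -1)), -140) = Add(Mul(283, Rational(-1, 6)), -140) = Add(Rational(-283, 6), -140) = Rational(-1123, 6)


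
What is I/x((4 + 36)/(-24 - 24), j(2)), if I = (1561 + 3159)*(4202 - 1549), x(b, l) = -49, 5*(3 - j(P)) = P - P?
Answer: -1788880/7 ≈ -2.5555e+5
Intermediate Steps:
j(P) = 3 (j(P) = 3 - (P - P)/5 = 3 - 1/5*0 = 3 + 0 = 3)
I = 12522160 (I = 4720*2653 = 12522160)
I/x((4 + 36)/(-24 - 24), j(2)) = 12522160/(-49) = 12522160*(-1/49) = -1788880/7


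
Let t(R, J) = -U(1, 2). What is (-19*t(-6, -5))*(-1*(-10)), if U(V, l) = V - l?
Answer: -190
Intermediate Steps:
t(R, J) = 1 (t(R, J) = -(1 - 1*2) = -(1 - 2) = -1*(-1) = 1)
(-19*t(-6, -5))*(-1*(-10)) = (-19*1)*(-1*(-10)) = -19*10 = -190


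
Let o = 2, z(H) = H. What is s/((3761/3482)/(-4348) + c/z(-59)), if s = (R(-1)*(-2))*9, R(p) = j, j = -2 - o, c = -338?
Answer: 7145955392/568556541 ≈ 12.569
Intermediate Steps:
j = -4 (j = -2 - 1*2 = -2 - 2 = -4)
R(p) = -4
s = 72 (s = -4*(-2)*9 = 8*9 = 72)
s/((3761/3482)/(-4348) + c/z(-59)) = 72/((3761/3482)/(-4348) - 338/(-59)) = 72/((3761*(1/3482))*(-1/4348) - 338*(-1/59)) = 72/((3761/3482)*(-1/4348) + 338/59) = 72/(-3761/15139736 + 338/59) = 72/(5117008869/893244424) = 72*(893244424/5117008869) = 7145955392/568556541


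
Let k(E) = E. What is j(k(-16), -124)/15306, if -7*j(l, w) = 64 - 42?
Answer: -11/53571 ≈ -0.00020533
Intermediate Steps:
j(l, w) = -22/7 (j(l, w) = -(64 - 42)/7 = -⅐*22 = -22/7)
j(k(-16), -124)/15306 = -22/7/15306 = -22/7*1/15306 = -11/53571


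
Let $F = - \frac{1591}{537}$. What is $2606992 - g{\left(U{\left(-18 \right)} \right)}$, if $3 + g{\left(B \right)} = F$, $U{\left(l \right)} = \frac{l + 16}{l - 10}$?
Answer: $\frac{1399957906}{537} \approx 2.607 \cdot 10^{6}$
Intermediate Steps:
$U{\left(l \right)} = \frac{16 + l}{-10 + l}$
$F = - \frac{1591}{537}$ ($F = \left(-1591\right) \frac{1}{537} = - \frac{1591}{537} \approx -2.9628$)
$g{\left(B \right)} = - \frac{3202}{537}$ ($g{\left(B \right)} = -3 - \frac{1591}{537} = - \frac{3202}{537}$)
$2606992 - g{\left(U{\left(-18 \right)} \right)} = 2606992 - - \frac{3202}{537} = 2606992 + \frac{3202}{537} = \frac{1399957906}{537}$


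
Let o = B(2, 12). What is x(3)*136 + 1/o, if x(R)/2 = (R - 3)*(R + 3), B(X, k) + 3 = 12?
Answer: ⅑ ≈ 0.11111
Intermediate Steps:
B(X, k) = 9 (B(X, k) = -3 + 12 = 9)
o = 9
x(R) = 2*(-3 + R)*(3 + R) (x(R) = 2*((R - 3)*(R + 3)) = 2*((-3 + R)*(3 + R)) = 2*(-3 + R)*(3 + R))
x(3)*136 + 1/o = (-18 + 2*3²)*136 + 1/9 = (-18 + 2*9)*136 + ⅑ = (-18 + 18)*136 + ⅑ = 0*136 + ⅑ = 0 + ⅑ = ⅑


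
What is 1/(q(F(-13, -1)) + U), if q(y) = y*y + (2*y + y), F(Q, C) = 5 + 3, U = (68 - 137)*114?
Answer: -1/7778 ≈ -0.00012857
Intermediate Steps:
U = -7866 (U = -69*114 = -7866)
F(Q, C) = 8
q(y) = y² + 3*y
1/(q(F(-13, -1)) + U) = 1/(8*(3 + 8) - 7866) = 1/(8*11 - 7866) = 1/(88 - 7866) = 1/(-7778) = -1/7778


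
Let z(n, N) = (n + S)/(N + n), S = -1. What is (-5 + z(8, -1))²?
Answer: 16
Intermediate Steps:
z(n, N) = (-1 + n)/(N + n) (z(n, N) = (n - 1)/(N + n) = (-1 + n)/(N + n))
(-5 + z(8, -1))² = (-5 + (-1 + 8)/(-1 + 8))² = (-5 + 7/7)² = (-5 + (⅐)*7)² = (-5 + 1)² = (-4)² = 16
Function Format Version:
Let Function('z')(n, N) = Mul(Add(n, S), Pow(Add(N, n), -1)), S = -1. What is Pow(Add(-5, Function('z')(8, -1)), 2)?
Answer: 16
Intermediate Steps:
Function('z')(n, N) = Mul(Pow(Add(N, n), -1), Add(-1, n)) (Function('z')(n, N) = Mul(Add(n, -1), Pow(Add(N, n), -1)) = Mul(Add(-1, n), Pow(Add(N, n), -1)) = Mul(Pow(Add(N, n), -1), Add(-1, n)))
Pow(Add(-5, Function('z')(8, -1)), 2) = Pow(Add(-5, Mul(Pow(Add(-1, 8), -1), Add(-1, 8))), 2) = Pow(Add(-5, Mul(Pow(7, -1), 7)), 2) = Pow(Add(-5, Mul(Rational(1, 7), 7)), 2) = Pow(Add(-5, 1), 2) = Pow(-4, 2) = 16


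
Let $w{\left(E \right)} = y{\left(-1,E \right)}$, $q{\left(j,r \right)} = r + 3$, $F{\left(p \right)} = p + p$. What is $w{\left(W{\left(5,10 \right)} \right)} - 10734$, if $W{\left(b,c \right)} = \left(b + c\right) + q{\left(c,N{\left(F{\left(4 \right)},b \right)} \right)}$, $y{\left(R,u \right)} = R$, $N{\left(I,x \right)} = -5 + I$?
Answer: $-10735$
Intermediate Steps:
$F{\left(p \right)} = 2 p$
$q{\left(j,r \right)} = 3 + r$
$W{\left(b,c \right)} = 6 + b + c$ ($W{\left(b,c \right)} = \left(b + c\right) + \left(3 + \left(-5 + 2 \cdot 4\right)\right) = \left(b + c\right) + \left(3 + \left(-5 + 8\right)\right) = \left(b + c\right) + \left(3 + 3\right) = \left(b + c\right) + 6 = 6 + b + c$)
$w{\left(E \right)} = -1$
$w{\left(W{\left(5,10 \right)} \right)} - 10734 = -1 - 10734 = -10735$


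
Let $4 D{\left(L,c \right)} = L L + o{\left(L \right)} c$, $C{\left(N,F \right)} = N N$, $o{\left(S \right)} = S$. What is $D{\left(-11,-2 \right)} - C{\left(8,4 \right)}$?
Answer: $- \frac{113}{4} \approx -28.25$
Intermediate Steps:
$C{\left(N,F \right)} = N^{2}$
$D{\left(L,c \right)} = \frac{L^{2}}{4} + \frac{L c}{4}$ ($D{\left(L,c \right)} = \frac{L L + L c}{4} = \frac{L^{2} + L c}{4} = \frac{L^{2}}{4} + \frac{L c}{4}$)
$D{\left(-11,-2 \right)} - C{\left(8,4 \right)} = \frac{1}{4} \left(-11\right) \left(-11 - 2\right) - 8^{2} = \frac{1}{4} \left(-11\right) \left(-13\right) - 64 = \frac{143}{4} - 64 = - \frac{113}{4}$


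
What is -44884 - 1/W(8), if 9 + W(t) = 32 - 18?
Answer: -224421/5 ≈ -44884.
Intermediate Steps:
W(t) = 5 (W(t) = -9 + (32 - 18) = -9 + 14 = 5)
-44884 - 1/W(8) = -44884 - 1/5 = -44884 - 1*⅕ = -44884 - ⅕ = -224421/5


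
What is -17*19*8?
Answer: -2584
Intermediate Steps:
-17*19*8 = -323*8 = -2584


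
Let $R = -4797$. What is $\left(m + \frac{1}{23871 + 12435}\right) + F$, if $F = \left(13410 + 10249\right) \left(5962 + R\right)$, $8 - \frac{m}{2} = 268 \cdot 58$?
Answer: $\frac{999564556879}{36306} \approx 2.7532 \cdot 10^{7}$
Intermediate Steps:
$m = -31072$ ($m = 16 - 2 \cdot 268 \cdot 58 = 16 - 31088 = -31072$)
$F = 27562735$ ($F = \left(13410 + 10249\right) \left(5962 - 4797\right) = 23659 \cdot 1165 = 27562735$)
$\left(m + \frac{1}{23871 + 12435}\right) + F = \left(-31072 + \frac{1}{23871 + 12435}\right) + 27562735 = \left(-31072 + \frac{1}{36306}\right) + 27562735 = - \frac{1128100031}{36306} + 27562735 = \frac{999564556879}{36306}$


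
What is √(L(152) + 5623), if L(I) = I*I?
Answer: √28727 ≈ 169.49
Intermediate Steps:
L(I) = I²
√(L(152) + 5623) = √(152² + 5623) = √(23104 + 5623) = √28727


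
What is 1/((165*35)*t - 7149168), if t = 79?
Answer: -1/6692943 ≈ -1.4941e-7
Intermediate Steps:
1/((165*35)*t - 7149168) = 1/((165*35)*79 - 7149168) = 1/(5775*79 - 7149168) = 1/(456225 - 7149168) = 1/(-6692943) = -1/6692943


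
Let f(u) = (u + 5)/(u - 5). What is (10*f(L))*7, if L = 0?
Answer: -70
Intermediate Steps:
f(u) = (5 + u)/(-5 + u)
(10*f(L))*7 = (10*((5 + 0)/(-5 + 0)))*7 = (10*(5/(-5)))*7 = (10*(-⅕*5))*7 = (10*(-1))*7 = -10*7 = -70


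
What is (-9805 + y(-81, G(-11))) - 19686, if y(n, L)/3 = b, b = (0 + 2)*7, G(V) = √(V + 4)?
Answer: -29449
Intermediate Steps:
G(V) = √(4 + V)
b = 14 (b = 2*7 = 14)
y(n, L) = 42 (y(n, L) = 3*14 = 42)
(-9805 + y(-81, G(-11))) - 19686 = (-9805 + 42) - 19686 = -9763 - 19686 = -29449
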